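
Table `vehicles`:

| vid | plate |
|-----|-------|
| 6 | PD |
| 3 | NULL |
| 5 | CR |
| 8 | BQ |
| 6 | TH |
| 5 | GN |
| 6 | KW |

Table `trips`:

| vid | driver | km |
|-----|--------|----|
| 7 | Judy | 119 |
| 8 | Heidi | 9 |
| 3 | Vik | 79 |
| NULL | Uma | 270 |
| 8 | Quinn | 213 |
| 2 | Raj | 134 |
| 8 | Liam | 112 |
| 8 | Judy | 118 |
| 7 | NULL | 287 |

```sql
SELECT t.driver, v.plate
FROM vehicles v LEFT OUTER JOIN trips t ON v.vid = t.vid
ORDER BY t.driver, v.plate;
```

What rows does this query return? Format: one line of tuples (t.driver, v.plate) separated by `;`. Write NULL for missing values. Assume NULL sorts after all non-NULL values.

(Heidi, BQ); (Judy, BQ); (Liam, BQ); (Quinn, BQ); (Vik, NULL); (NULL, CR); (NULL, GN); (NULL, KW); (NULL, PD); (NULL, TH)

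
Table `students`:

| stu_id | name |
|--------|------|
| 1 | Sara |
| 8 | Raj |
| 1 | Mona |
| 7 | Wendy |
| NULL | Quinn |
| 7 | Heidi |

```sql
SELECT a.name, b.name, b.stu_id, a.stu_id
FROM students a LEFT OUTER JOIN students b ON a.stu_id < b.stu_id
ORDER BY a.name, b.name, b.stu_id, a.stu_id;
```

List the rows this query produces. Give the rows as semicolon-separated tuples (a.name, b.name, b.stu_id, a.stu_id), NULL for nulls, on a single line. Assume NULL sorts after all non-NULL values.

(Heidi, Raj, 8, 7); (Mona, Heidi, 7, 1); (Mona, Raj, 8, 1); (Mona, Wendy, 7, 1); (Quinn, NULL, NULL, NULL); (Raj, NULL, NULL, 8); (Sara, Heidi, 7, 1); (Sara, Raj, 8, 1); (Sara, Wendy, 7, 1); (Wendy, Raj, 8, 7)

LEFT JOIN keeps every row from `students a`; unmatched rows get NULL for `students b`'s columns.
Matching on a.stu_id < b.stu_id. A NULL in a compared column never satisfies the condition.
Matched pairs: 8; unmatched a rows kept: 2.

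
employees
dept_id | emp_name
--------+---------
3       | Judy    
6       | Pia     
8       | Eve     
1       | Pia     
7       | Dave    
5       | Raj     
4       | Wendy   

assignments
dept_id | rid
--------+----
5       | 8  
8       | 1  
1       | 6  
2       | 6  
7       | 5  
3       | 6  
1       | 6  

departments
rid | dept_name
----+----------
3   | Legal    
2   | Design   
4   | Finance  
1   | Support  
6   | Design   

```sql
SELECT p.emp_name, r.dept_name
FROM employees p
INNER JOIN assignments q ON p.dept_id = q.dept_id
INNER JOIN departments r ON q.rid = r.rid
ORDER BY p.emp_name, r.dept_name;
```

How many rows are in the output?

4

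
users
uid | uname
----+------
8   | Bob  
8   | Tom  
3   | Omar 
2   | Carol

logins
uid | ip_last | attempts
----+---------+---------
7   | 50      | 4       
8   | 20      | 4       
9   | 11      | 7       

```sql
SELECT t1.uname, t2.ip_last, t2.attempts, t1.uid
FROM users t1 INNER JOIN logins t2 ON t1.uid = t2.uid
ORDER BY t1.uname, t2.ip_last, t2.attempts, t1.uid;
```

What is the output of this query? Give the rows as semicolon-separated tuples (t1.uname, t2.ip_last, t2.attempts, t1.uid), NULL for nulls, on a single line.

(Bob, 20, 4, 8); (Tom, 20, 4, 8)

INNER JOIN keeps only pairs where the ON condition holds.
Matching on t1.uid = t2.uid.
- t1[0] uid=8 → 1 match(es) in t2 → 1 row(s).
- t1[1] uid=8 → 1 match(es) in t2 → 1 row(s).
- t1[2] uid=3 → no match; dropped.
- t1[3] uid=2 → no match; dropped.
After projecting and ordering:
t1.uname | t2.ip_last | t2.attempts | t1.uid
Bob | 20 | 4 | 8
Tom | 20 | 4 | 8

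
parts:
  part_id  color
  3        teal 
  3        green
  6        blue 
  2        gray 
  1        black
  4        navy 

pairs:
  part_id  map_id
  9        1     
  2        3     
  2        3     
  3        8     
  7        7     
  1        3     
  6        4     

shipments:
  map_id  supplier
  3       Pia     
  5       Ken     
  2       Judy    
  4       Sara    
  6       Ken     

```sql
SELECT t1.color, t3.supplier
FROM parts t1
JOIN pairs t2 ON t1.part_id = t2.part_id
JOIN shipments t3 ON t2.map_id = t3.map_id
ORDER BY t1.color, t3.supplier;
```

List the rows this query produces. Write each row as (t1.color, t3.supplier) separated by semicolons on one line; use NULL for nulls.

Step 1 — t1 INNER JOIN t2 on part_id → 6 row(s).
Then INNER JOIN `shipments t3` on map_id: keep only rows whose t2.map_id appears in t3.

(black, Pia); (blue, Sara); (gray, Pia); (gray, Pia)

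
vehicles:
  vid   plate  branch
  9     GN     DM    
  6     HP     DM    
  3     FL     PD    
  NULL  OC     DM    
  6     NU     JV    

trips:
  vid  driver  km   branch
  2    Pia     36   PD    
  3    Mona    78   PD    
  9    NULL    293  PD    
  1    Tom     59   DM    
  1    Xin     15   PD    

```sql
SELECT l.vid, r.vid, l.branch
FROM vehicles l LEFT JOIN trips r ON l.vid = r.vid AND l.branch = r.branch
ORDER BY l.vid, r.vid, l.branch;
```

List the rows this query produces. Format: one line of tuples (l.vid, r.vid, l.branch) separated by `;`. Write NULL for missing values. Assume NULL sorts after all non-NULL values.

LEFT JOIN keeps every row from `vehicles`; unmatched rows get NULL for `trips`'s columns.
Matching on l.vid = r.vid AND l.branch = r.branch. A NULL in a compared column never satisfies the condition.
Matched pairs: 1; unmatched l rows kept: 4.

(3, 3, PD); (6, NULL, DM); (6, NULL, JV); (9, NULL, DM); (NULL, NULL, DM)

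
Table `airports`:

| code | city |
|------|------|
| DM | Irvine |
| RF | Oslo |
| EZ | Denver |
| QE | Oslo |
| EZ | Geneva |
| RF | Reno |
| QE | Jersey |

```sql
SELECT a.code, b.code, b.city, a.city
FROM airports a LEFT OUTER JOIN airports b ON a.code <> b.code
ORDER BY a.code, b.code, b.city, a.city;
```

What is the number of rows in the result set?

36

LEFT JOIN keeps every row from `airports a`; unmatched rows get NULL for `airports b`'s columns.
Matching on a.code <> b.code.
Matched pairs: 36; unmatched a rows kept: 0.
Total: 36 rows.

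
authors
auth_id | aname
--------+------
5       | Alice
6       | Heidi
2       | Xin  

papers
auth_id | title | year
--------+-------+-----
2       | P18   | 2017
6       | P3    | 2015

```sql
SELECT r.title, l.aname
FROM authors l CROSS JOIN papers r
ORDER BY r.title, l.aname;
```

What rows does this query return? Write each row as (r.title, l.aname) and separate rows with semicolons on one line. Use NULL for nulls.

CROSS JOIN pairs every row of `authors` with every row of `papers`: 3 × 2 = 6 rows.
After projecting and ordering:
r.title | l.aname
P18 | Alice
P18 | Heidi
P18 | Xin
P3 | Alice
P3 | Heidi
P3 | Xin

(P18, Alice); (P18, Heidi); (P18, Xin); (P3, Alice); (P3, Heidi); (P3, Xin)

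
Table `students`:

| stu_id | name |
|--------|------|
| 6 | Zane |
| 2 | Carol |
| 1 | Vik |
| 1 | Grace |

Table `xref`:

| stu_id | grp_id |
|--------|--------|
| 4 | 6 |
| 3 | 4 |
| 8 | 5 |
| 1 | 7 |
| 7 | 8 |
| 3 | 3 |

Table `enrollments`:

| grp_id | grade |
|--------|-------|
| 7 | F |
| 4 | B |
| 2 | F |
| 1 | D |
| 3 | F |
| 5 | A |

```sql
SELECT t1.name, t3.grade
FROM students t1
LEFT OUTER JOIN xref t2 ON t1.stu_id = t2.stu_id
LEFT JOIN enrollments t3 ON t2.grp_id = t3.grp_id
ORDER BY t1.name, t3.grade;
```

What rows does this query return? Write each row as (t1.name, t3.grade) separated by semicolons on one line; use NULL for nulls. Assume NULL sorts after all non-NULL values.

Joins associate left-to-right: students LEFT JOIN xref on stu_id gives 4 intermediate row(s).
Then LEFT JOIN `enrollments t3` on grp_id: each of those 4 rows is kept; rows whose t2.grp_id has no match in t3 get NULL for t3's columns.

(Carol, NULL); (Grace, F); (Vik, F); (Zane, NULL)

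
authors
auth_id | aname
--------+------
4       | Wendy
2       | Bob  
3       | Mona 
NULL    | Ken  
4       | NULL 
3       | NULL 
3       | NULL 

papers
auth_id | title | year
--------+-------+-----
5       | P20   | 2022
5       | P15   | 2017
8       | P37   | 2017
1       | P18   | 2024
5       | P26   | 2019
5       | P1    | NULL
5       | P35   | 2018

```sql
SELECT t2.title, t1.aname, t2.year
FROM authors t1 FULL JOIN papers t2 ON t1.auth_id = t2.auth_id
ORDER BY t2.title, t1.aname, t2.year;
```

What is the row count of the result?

FULL OUTER JOIN keeps every row from both sides; unmatched rows get NULL for the other side's columns.
Matching on t1.auth_id = t2.auth_id. A NULL in a compared column never satisfies the condition.
- auth_id=4: no t2 row matches, row kept with t2 columns NULL.
- auth_id=2: no t2 row matches, row kept with t2 columns NULL.
- auth_id=3: no t2 row matches, row kept with t2 columns NULL.
- auth_id=NULL: no t2 row matches, row kept with t2 columns NULL.
- auth_id=4: no t2 row matches, row kept with t2 columns NULL.
- auth_id=3: no t2 row matches, row kept with t2 columns NULL.
- auth_id=3: no t2 row matches, row kept with t2 columns NULL.
- plus 7 unmatched t2 row(s), each kept with NULL t1 columns.
Total: 0 matched + 14 padded = 14 rows.

14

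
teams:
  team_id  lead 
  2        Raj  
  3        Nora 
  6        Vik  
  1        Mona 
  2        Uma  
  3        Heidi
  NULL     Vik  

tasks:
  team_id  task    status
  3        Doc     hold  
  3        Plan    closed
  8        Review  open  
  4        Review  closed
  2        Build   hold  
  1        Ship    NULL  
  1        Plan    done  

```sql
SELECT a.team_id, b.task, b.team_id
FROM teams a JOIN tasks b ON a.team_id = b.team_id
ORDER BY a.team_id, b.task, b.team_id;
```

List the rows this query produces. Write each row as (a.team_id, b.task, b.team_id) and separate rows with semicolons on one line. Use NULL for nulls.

INNER JOIN keeps only pairs where the ON condition holds.
Matching on a.team_id = b.team_id. A NULL in a compared column never satisfies the condition.
- a row (team_id=2): matches 1 b row(s) → 1 output row(s).
- a row (team_id=3): matches 2 b row(s) → 2 output row(s).
- a row (team_id=6): no match → dropped.
- a row (team_id=1): matches 2 b row(s) → 2 output row(s).
- a row (team_id=2): matches 1 b row(s) → 1 output row(s).
- a row (team_id=3): matches 2 b row(s) → 2 output row(s).
- a row (team_id=NULL): no match → dropped.
After projecting and ordering:
a.team_id | b.task | b.team_id
1 | Plan | 1
1 | Ship | 1
2 | Build | 2
2 | Build | 2
3 | Doc | 3
3 | Doc | 3
3 | Plan | 3
3 | Plan | 3

(1, Plan, 1); (1, Ship, 1); (2, Build, 2); (2, Build, 2); (3, Doc, 3); (3, Doc, 3); (3, Plan, 3); (3, Plan, 3)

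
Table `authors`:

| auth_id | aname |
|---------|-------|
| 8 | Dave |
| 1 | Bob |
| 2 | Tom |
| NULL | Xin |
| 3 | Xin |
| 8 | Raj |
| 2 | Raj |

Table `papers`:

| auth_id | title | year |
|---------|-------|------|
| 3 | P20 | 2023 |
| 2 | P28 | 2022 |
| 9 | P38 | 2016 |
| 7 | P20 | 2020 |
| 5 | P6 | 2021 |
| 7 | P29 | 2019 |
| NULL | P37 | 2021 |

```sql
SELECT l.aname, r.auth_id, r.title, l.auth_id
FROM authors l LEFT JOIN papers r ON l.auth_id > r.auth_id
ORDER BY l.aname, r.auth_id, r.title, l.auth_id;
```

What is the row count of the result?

15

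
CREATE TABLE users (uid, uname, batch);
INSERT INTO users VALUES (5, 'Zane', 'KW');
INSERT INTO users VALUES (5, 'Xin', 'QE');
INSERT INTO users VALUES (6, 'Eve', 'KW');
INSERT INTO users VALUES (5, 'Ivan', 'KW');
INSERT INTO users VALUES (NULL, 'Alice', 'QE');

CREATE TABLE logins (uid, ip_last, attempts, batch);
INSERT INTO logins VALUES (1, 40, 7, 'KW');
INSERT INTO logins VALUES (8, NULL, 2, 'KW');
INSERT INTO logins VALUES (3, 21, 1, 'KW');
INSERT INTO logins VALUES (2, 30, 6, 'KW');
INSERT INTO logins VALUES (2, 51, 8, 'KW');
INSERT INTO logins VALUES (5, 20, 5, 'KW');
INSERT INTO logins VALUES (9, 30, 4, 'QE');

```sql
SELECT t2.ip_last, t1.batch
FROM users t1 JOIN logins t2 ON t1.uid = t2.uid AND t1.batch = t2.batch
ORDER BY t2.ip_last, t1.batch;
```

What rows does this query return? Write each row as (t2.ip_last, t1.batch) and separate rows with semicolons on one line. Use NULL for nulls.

(20, KW); (20, KW)

INNER JOIN keeps only pairs where the ON condition holds.
Matching on t1.uid = t2.uid AND t1.batch = t2.batch. A NULL in a compared column never satisfies the condition.
Matched pairs: 2.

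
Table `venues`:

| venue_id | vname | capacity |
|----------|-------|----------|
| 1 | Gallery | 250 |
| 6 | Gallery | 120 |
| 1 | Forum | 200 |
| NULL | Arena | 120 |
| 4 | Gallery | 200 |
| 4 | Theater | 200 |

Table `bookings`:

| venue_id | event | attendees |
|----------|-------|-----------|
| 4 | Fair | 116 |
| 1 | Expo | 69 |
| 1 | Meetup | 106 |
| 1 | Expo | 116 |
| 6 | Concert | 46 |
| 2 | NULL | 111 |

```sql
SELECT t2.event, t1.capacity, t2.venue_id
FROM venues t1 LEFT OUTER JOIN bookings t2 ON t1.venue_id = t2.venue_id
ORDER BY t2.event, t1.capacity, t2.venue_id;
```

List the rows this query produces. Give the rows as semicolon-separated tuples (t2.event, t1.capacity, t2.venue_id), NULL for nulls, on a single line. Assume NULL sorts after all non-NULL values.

LEFT JOIN keeps every row from `venues`; unmatched rows get NULL for `bookings`'s columns.
Matching on t1.venue_id = t2.venue_id. A NULL in a compared column never satisfies the condition.
Matched pairs: 9; unmatched t1 rows kept: 1.

(Concert, 120, 6); (Expo, 200, 1); (Expo, 200, 1); (Expo, 250, 1); (Expo, 250, 1); (Fair, 200, 4); (Fair, 200, 4); (Meetup, 200, 1); (Meetup, 250, 1); (NULL, 120, NULL)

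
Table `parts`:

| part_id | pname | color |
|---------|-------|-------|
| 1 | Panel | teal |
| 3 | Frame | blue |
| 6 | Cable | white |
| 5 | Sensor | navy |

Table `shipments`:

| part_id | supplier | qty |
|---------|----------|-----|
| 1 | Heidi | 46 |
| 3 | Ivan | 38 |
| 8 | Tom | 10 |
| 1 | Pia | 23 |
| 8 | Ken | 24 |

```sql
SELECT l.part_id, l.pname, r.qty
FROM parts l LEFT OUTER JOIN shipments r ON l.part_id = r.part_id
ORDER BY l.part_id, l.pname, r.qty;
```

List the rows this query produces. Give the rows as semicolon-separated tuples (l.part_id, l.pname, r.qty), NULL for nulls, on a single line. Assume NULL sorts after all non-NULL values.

(1, Panel, 23); (1, Panel, 46); (3, Frame, 38); (5, Sensor, NULL); (6, Cable, NULL)

LEFT JOIN keeps every row from `parts`; unmatched rows get NULL for `shipments`'s columns.
Matching on l.part_id = r.part_id.
- l (part_id=1) pairs with 2 row(s) of r.
- l (part_id=3) pairs with 1 row(s) of r.
- l (part_id=6) has no partner → padded with NULL.
- l (part_id=5) has no partner → padded with NULL.
After projecting and ordering:
l.part_id | l.pname | r.qty
1 | Panel | 23
1 | Panel | 46
3 | Frame | 38
5 | Sensor | NULL
6 | Cable | NULL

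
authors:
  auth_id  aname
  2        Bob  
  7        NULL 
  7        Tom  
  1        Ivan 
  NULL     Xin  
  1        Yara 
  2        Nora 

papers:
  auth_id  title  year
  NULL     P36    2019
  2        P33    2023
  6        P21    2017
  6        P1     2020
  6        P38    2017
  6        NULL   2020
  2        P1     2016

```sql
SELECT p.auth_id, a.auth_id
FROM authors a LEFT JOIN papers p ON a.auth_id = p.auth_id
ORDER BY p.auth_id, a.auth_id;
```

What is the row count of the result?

9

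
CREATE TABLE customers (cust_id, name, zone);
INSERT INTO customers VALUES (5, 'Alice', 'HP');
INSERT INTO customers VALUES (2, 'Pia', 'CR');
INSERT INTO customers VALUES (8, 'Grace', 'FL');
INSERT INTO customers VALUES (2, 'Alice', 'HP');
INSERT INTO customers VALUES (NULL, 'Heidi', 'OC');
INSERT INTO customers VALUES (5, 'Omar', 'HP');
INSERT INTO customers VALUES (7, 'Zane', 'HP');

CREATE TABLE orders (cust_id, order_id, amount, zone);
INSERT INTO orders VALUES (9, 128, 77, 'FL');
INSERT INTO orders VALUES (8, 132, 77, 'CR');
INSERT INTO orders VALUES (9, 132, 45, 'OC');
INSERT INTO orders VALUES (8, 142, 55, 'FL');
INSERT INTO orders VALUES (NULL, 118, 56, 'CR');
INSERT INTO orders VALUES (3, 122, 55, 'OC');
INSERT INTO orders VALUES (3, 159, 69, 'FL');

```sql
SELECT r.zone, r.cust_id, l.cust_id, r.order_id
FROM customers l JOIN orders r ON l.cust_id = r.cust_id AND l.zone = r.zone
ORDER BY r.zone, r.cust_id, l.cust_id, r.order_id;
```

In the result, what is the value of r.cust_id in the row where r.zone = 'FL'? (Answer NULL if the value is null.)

8

INNER JOIN keeps only pairs where the ON condition holds.
Matching on l.cust_id = r.cust_id AND l.zone = r.zone. A NULL in a compared column never satisfies the condition.
- l row (cust_id=5, zone=HP): no match → dropped.
- l row (cust_id=2, zone=CR): no match → dropped.
- l row (cust_id=8, zone=FL): matches 1 r row(s) → 1 output row(s).
- l row (cust_id=2, zone=HP): no match → dropped.
- l row (cust_id=NULL, zone=OC): no match → dropped.
- l row (cust_id=5, zone=HP): no match → dropped.
- l row (cust_id=7, zone=HP): no match → dropped.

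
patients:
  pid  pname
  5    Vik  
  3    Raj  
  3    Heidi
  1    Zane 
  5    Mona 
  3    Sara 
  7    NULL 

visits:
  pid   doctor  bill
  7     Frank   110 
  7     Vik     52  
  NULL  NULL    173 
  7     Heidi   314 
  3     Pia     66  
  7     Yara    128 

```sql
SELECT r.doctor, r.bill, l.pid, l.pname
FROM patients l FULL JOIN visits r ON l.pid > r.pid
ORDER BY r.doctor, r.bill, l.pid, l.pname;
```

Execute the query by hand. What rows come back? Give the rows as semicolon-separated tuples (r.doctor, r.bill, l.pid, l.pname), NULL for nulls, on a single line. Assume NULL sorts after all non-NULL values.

(Frank, 110, NULL, NULL); (Heidi, 314, NULL, NULL); (Pia, 66, 5, Mona); (Pia, 66, 5, Vik); (Pia, 66, 7, NULL); (Vik, 52, NULL, NULL); (Yara, 128, NULL, NULL); (NULL, 173, NULL, NULL); (NULL, NULL, 1, Zane); (NULL, NULL, 3, Heidi); (NULL, NULL, 3, Raj); (NULL, NULL, 3, Sara)

FULL OUTER JOIN keeps every row from both sides; unmatched rows get NULL for the other side's columns.
Matching on l.pid > r.pid. A NULL in a compared column never satisfies the condition.
Matched pairs: 3; unmatched l rows kept: 4; unmatched r rows kept: 5.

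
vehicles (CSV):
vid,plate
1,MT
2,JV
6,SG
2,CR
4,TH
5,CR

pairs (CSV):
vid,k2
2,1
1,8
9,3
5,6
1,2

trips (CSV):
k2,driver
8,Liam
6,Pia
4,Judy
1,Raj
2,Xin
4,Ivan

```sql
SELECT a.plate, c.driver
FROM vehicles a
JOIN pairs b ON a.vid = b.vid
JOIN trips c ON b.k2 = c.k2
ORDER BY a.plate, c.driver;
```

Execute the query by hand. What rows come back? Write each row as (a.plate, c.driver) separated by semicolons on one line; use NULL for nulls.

Joins associate left-to-right: vehicles INNER JOIN pairs on vid gives 5 intermediate row(s).
Then INNER JOIN `trips c` on k2: keep only rows whose b.k2 appears in c.

(CR, Pia); (CR, Raj); (JV, Raj); (MT, Liam); (MT, Xin)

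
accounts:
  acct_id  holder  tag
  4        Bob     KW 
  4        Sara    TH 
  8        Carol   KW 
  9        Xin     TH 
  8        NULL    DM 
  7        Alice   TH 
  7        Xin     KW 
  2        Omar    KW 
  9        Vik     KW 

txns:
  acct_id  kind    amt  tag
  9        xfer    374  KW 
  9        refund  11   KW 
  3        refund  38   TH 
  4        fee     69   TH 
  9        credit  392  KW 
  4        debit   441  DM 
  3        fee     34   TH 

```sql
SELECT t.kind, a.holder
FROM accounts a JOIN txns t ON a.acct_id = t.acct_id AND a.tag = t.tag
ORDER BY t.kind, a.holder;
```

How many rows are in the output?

4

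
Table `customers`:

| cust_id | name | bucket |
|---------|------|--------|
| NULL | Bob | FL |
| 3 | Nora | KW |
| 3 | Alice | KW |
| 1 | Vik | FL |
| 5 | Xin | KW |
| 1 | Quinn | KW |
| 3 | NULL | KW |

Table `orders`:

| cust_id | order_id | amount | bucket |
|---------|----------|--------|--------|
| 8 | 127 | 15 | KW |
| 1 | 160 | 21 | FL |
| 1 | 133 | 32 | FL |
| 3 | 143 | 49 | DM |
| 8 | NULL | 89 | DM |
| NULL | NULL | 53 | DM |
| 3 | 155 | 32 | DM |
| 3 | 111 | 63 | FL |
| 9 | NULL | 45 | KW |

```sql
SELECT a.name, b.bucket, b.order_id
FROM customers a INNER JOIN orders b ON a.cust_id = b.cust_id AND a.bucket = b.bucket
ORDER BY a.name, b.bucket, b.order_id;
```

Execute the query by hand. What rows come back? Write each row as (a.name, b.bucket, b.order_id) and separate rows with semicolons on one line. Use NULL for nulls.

INNER JOIN keeps only pairs where the ON condition holds.
Matching on a.cust_id = b.cust_id AND a.bucket = b.bucket. A NULL in a compared column never satisfies the condition.
- a row (cust_id=NULL, bucket=FL): no match → dropped.
- a row (cust_id=3, bucket=KW): no match → dropped.
- a row (cust_id=3, bucket=KW): no match → dropped.
- a row (cust_id=1, bucket=FL): matches 2 b row(s) → 2 output row(s).
- a row (cust_id=5, bucket=KW): no match → dropped.
- a row (cust_id=1, bucket=KW): no match → dropped.
- a row (cust_id=3, bucket=KW): no match → dropped.
After projecting and ordering:
a.name | b.bucket | b.order_id
Vik | FL | 133
Vik | FL | 160

(Vik, FL, 133); (Vik, FL, 160)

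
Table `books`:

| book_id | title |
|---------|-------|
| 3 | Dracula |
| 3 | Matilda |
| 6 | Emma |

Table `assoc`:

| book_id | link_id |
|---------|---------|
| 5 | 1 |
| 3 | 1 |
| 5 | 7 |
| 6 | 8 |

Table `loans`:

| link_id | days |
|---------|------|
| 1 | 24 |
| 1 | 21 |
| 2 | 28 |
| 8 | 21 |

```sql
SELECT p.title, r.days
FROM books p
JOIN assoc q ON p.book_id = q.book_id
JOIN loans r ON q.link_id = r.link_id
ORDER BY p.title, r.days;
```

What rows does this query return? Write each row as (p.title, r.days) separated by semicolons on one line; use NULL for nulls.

Joins associate left-to-right: books INNER JOIN assoc on book_id gives 3 intermediate row(s).
Then INNER JOIN `loans r` on link_id: keep only rows whose q.link_id appears in r.

(Dracula, 21); (Dracula, 24); (Emma, 21); (Matilda, 21); (Matilda, 24)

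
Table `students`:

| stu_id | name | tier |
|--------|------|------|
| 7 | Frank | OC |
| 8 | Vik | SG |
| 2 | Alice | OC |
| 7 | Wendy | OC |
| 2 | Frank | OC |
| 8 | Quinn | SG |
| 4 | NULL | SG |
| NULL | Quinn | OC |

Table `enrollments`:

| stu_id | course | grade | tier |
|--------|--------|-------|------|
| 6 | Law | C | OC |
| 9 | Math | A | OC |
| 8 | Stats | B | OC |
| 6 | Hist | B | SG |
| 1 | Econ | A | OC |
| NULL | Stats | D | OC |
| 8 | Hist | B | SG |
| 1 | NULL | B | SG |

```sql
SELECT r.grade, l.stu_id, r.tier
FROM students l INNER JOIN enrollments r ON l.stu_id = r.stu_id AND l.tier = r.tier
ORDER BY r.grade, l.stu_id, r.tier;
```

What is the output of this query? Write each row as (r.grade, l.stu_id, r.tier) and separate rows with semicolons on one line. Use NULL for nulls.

INNER JOIN keeps only pairs where the ON condition holds.
Matching on l.stu_id = r.stu_id AND l.tier = r.tier. A NULL in a compared column never satisfies the condition.
- l (stu_id=7, tier=OC) has no partner → excluded.
- l (stu_id=8, tier=SG) pairs with 1 row(s) of r.
- l (stu_id=2, tier=OC) has no partner → excluded.
- l (stu_id=7, tier=OC) has no partner → excluded.
- l (stu_id=2, tier=OC) has no partner → excluded.
- l (stu_id=8, tier=SG) pairs with 1 row(s) of r.
- l (stu_id=4, tier=SG) has no partner → excluded.
- l (stu_id=NULL, tier=OC) has no partner → excluded.
After projecting and ordering:
r.grade | l.stu_id | r.tier
B | 8 | SG
B | 8 | SG

(B, 8, SG); (B, 8, SG)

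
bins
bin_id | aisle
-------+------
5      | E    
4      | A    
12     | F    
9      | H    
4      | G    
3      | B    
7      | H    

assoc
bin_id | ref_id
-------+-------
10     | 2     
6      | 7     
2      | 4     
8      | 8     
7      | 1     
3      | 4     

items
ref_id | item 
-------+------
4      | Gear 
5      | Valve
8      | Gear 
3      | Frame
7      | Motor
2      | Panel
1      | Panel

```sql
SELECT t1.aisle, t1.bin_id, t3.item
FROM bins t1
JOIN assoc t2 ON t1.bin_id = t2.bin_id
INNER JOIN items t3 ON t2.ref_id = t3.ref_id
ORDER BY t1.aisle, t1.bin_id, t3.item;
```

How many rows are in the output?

2

Step 1 — t1 INNER JOIN t2 on bin_id → 2 row(s).
Then INNER JOIN `items t3` on ref_id: keep only rows whose t2.ref_id appears in t3.
Result: 2 row(s).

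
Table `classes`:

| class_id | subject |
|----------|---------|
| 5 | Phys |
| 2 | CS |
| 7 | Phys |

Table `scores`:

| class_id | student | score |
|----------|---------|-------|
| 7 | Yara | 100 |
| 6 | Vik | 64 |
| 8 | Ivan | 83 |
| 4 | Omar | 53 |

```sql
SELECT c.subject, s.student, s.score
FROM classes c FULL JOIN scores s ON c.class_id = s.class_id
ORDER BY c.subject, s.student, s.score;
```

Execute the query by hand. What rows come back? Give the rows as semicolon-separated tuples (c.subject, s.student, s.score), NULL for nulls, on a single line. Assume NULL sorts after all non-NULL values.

(CS, NULL, NULL); (Phys, Yara, 100); (Phys, NULL, NULL); (NULL, Ivan, 83); (NULL, Omar, 53); (NULL, Vik, 64)

FULL OUTER JOIN keeps every row from both sides; unmatched rows get NULL for the other side's columns.
Matching on c.class_id = s.class_id.
- c (class_id=5) has no partner → padded with NULL.
- c (class_id=2) has no partner → padded with NULL.
- c (class_id=7) pairs with 1 row(s) of s.
- plus 3 unmatched s row(s), each kept with NULL c columns.
After projecting and ordering:
c.subject | s.student | s.score
CS | NULL | NULL
Phys | Yara | 100
Phys | NULL | NULL
NULL | Ivan | 83
NULL | Omar | 53
NULL | Vik | 64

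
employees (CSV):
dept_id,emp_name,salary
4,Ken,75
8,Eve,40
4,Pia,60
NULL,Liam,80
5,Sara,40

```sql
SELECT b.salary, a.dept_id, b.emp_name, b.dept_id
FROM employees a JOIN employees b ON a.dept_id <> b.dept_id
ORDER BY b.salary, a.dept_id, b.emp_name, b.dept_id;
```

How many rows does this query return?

INNER JOIN keeps only pairs where the ON condition holds.
Matching on a.dept_id <> b.dept_id. A NULL in a compared column never satisfies the condition.
Matched pairs: 10.
Total: 10 rows.

10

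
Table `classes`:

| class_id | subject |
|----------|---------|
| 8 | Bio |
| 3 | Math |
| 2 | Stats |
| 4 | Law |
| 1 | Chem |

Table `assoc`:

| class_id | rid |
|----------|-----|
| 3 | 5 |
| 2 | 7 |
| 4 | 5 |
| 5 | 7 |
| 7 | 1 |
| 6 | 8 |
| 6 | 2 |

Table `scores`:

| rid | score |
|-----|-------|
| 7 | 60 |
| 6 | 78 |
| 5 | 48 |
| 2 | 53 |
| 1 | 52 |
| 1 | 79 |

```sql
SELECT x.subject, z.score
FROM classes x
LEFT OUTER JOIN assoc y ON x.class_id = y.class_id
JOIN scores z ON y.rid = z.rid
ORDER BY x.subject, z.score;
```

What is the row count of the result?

3

Step 1 — x LEFT JOIN y on class_id → 5 row(s).
Then INNER JOIN `scores z` on rid: keep only rows whose y.rid appears in z.
Result: 3 row(s).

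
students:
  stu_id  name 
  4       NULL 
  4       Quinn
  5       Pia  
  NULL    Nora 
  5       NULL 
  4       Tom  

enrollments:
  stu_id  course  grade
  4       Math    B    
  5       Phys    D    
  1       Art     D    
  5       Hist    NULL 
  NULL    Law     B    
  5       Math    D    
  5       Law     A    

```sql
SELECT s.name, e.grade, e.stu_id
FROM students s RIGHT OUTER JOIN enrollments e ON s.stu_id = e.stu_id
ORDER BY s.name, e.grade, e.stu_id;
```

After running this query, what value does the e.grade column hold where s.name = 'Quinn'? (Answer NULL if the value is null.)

B

RIGHT JOIN keeps every row from `enrollments`; unmatched rows get NULL for `students`'s columns.
Matching on s.stu_id = e.stu_id. A NULL in a compared column never satisfies the condition.
Matched pairs: 11; unmatched e rows kept: 2.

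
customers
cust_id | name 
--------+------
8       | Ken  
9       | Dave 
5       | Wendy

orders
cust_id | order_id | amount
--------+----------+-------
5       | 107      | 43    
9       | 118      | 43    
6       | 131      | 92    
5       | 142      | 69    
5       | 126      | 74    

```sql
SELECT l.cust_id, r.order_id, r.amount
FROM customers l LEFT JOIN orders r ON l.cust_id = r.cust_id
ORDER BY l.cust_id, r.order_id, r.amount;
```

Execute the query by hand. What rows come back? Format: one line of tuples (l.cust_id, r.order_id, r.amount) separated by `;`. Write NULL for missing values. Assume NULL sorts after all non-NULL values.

LEFT JOIN keeps every row from `customers`; unmatched rows get NULL for `orders`'s columns.
Matching on l.cust_id = r.cust_id.
- l row (cust_id=8): no match → kept, r columns NULL.
- l row (cust_id=9): matches 1 r row(s) → 1 output row(s).
- l row (cust_id=5): matches 3 r row(s) → 3 output row(s).
After projecting and ordering:
l.cust_id | r.order_id | r.amount
5 | 107 | 43
5 | 126 | 74
5 | 142 | 69
8 | NULL | NULL
9 | 118 | 43

(5, 107, 43); (5, 126, 74); (5, 142, 69); (8, NULL, NULL); (9, 118, 43)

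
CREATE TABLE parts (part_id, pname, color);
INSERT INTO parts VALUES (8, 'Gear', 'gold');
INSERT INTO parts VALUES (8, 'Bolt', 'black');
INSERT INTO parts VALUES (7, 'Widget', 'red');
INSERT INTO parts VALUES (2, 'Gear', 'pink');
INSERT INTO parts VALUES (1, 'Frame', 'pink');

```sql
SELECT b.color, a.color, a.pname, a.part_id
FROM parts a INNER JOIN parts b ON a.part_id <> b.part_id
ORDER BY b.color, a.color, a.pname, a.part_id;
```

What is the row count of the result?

18

INNER JOIN keeps only pairs where the ON condition holds.
Matching on a.part_id <> b.part_id.
- part_id=8: 3 matching b row(s), so 3 row(s) emitted.
- part_id=8: 3 matching b row(s), so 3 row(s) emitted.
- part_id=7: 4 matching b row(s), so 4 row(s) emitted.
- part_id=2: 4 matching b row(s), so 4 row(s) emitted.
- part_id=1: 4 matching b row(s), so 4 row(s) emitted.
Total: 18 rows.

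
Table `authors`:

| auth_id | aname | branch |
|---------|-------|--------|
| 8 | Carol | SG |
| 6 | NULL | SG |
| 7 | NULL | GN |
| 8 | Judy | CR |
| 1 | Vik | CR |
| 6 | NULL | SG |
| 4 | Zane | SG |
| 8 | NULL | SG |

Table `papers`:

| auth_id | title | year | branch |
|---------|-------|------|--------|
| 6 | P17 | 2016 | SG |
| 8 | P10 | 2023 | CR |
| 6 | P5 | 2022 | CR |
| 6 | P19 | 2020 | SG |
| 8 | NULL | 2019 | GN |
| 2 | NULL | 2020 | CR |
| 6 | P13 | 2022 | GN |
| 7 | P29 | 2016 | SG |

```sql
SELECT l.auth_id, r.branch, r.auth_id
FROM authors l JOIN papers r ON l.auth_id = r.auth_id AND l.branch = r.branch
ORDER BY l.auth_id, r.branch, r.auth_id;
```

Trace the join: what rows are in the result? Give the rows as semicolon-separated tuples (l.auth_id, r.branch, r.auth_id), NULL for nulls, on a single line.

INNER JOIN keeps only pairs where the ON condition holds.
Matching on l.auth_id = r.auth_id AND l.branch = r.branch.
- l row (auth_id=8, branch=SG): no match → dropped.
- l row (auth_id=6, branch=SG): matches 2 r row(s) → 2 output row(s).
- l row (auth_id=7, branch=GN): no match → dropped.
- l row (auth_id=8, branch=CR): matches 1 r row(s) → 1 output row(s).
- l row (auth_id=1, branch=CR): no match → dropped.
- l row (auth_id=6, branch=SG): matches 2 r row(s) → 2 output row(s).
- l row (auth_id=4, branch=SG): no match → dropped.
- l row (auth_id=8, branch=SG): no match → dropped.
After projecting and ordering:
l.auth_id | r.branch | r.auth_id
6 | SG | 6
6 | SG | 6
6 | SG | 6
6 | SG | 6
8 | CR | 8

(6, SG, 6); (6, SG, 6); (6, SG, 6); (6, SG, 6); (8, CR, 8)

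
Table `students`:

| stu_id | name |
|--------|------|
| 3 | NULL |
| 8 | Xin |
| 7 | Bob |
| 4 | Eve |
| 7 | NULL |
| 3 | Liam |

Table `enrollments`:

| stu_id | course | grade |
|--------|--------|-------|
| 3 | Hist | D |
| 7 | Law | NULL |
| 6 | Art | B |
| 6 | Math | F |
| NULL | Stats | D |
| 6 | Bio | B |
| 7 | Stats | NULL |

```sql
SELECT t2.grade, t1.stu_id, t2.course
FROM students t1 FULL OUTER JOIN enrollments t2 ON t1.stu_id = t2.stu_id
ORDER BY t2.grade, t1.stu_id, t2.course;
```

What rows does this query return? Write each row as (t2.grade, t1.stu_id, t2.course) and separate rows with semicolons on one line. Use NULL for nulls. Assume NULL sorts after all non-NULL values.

(B, NULL, Art); (B, NULL, Bio); (D, 3, Hist); (D, 3, Hist); (D, NULL, Stats); (F, NULL, Math); (NULL, 4, NULL); (NULL, 7, Law); (NULL, 7, Law); (NULL, 7, Stats); (NULL, 7, Stats); (NULL, 8, NULL)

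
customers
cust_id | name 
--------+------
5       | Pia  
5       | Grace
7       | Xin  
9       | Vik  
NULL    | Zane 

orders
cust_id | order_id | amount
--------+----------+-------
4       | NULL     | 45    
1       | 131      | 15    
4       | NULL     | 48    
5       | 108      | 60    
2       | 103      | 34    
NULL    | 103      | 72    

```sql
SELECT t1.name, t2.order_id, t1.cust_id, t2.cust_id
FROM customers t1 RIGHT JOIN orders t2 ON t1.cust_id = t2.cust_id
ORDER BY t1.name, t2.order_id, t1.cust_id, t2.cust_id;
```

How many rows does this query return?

7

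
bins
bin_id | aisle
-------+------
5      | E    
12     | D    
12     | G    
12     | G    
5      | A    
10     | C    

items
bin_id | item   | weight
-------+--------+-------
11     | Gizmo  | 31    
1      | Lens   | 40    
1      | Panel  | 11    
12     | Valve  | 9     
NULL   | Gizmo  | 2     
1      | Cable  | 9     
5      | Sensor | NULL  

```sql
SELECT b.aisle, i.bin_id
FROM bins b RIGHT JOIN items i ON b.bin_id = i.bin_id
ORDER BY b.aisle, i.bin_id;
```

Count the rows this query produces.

10

RIGHT JOIN keeps every row from `items`; unmatched rows get NULL for `bins`'s columns.
Matching on b.bin_id = i.bin_id. A NULL in a compared column never satisfies the condition.
- b (bin_id=5) pairs with 1 row(s) of i.
- b (bin_id=12) pairs with 1 row(s) of i.
- b (bin_id=12) pairs with 1 row(s) of i.
- b (bin_id=12) pairs with 1 row(s) of i.
- b (bin_id=5) pairs with 1 row(s) of i.
- b (bin_id=10) has no partner in i.
- 5 row(s) from i found no b partner → padded with NULL.
Total: 5 matched + 5 padded = 10 rows.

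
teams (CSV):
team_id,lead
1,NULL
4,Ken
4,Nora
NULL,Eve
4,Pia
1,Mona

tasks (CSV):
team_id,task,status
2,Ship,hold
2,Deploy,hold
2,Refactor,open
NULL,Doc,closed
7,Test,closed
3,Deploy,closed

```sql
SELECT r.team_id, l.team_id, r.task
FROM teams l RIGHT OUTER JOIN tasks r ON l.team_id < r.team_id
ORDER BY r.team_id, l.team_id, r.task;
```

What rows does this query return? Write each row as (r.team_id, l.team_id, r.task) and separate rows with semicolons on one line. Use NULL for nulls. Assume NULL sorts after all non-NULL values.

RIGHT JOIN keeps every row from `tasks`; unmatched rows get NULL for `teams`'s columns.
Matching on l.team_id < r.team_id. A NULL in a compared column never satisfies the condition.
- team_id=1: 5 matching r row(s), so 5 row(s) emitted.
- team_id=4: 1 matching r row(s), so 1 row(s) emitted.
- team_id=4: 1 matching r row(s), so 1 row(s) emitted.
- team_id=NULL: no matching r row.
- team_id=4: 1 matching r row(s), so 1 row(s) emitted.
- team_id=1: 5 matching r row(s), so 5 row(s) emitted.
- plus 1 unmatched r row(s), each kept with NULL l columns.

(2, 1, Deploy); (2, 1, Deploy); (2, 1, Refactor); (2, 1, Refactor); (2, 1, Ship); (2, 1, Ship); (3, 1, Deploy); (3, 1, Deploy); (7, 1, Test); (7, 1, Test); (7, 4, Test); (7, 4, Test); (7, 4, Test); (NULL, NULL, Doc)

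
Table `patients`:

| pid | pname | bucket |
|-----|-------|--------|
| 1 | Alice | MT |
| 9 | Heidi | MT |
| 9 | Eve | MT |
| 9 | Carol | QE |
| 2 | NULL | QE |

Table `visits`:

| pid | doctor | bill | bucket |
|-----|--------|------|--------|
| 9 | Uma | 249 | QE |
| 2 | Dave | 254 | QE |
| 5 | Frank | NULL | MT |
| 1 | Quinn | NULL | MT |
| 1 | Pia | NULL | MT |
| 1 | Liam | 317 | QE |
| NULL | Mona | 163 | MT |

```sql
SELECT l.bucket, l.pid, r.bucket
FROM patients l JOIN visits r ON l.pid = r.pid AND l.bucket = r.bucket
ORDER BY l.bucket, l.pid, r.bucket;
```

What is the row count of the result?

INNER JOIN keeps only pairs where the ON condition holds.
Matching on l.pid = r.pid AND l.bucket = r.bucket. A NULL in a compared column never satisfies the condition.
- l row (pid=1, bucket=MT): matches 2 r row(s) → 2 output row(s).
- l row (pid=9, bucket=MT): no match → dropped.
- l row (pid=9, bucket=MT): no match → dropped.
- l row (pid=9, bucket=QE): matches 1 r row(s) → 1 output row(s).
- l row (pid=2, bucket=QE): matches 1 r row(s) → 1 output row(s).
Total: 4 rows.

4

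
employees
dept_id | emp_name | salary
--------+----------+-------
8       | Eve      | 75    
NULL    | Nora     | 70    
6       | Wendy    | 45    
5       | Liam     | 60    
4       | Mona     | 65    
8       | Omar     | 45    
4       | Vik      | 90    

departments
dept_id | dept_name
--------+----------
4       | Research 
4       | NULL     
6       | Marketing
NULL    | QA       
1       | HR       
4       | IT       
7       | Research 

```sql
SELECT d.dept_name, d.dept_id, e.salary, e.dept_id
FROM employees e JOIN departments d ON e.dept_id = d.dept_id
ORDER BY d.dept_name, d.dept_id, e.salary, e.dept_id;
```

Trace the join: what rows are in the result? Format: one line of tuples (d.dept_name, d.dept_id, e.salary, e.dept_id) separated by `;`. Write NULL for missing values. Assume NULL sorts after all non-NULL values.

(IT, 4, 65, 4); (IT, 4, 90, 4); (Marketing, 6, 45, 6); (Research, 4, 65, 4); (Research, 4, 90, 4); (NULL, 4, 65, 4); (NULL, 4, 90, 4)

INNER JOIN keeps only pairs where the ON condition holds.
Matching on e.dept_id = d.dept_id. A NULL in a compared column never satisfies the condition.
- e row (dept_id=8): no match → dropped.
- e row (dept_id=NULL): no match → dropped.
- e row (dept_id=6): matches 1 d row(s) → 1 output row(s).
- e row (dept_id=5): no match → dropped.
- e row (dept_id=4): matches 3 d row(s) → 3 output row(s).
- e row (dept_id=8): no match → dropped.
- e row (dept_id=4): matches 3 d row(s) → 3 output row(s).
After projecting and ordering:
d.dept_name | d.dept_id | e.salary | e.dept_id
IT | 4 | 65 | 4
IT | 4 | 90 | 4
Marketing | 6 | 45 | 6
Research | 4 | 65 | 4
Research | 4 | 90 | 4
NULL | 4 | 65 | 4
NULL | 4 | 90 | 4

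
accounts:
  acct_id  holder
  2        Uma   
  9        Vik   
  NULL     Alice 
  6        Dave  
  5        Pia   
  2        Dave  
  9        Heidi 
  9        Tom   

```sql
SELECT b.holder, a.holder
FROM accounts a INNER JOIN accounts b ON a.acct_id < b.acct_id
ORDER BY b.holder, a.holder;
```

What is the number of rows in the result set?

INNER JOIN keeps only pairs where the ON condition holds.
Matching on a.acct_id < b.acct_id. A NULL in a compared column never satisfies the condition.
- acct_id=2: 5 matching b row(s), so 5 row(s) emitted.
- acct_id=9: no matching b row, dropped.
- acct_id=NULL: no matching b row, dropped.
- acct_id=6: 3 matching b row(s), so 3 row(s) emitted.
- acct_id=5: 4 matching b row(s), so 4 row(s) emitted.
- acct_id=2: 5 matching b row(s), so 5 row(s) emitted.
- acct_id=9: no matching b row, dropped.
- acct_id=9: no matching b row, dropped.
Total: 17 rows.

17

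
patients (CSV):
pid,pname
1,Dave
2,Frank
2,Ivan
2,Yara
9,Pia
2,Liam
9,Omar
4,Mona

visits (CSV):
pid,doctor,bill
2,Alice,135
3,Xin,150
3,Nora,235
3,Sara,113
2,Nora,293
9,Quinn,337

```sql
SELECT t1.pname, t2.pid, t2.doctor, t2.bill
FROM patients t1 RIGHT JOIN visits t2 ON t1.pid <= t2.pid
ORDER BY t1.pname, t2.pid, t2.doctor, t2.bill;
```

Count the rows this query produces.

33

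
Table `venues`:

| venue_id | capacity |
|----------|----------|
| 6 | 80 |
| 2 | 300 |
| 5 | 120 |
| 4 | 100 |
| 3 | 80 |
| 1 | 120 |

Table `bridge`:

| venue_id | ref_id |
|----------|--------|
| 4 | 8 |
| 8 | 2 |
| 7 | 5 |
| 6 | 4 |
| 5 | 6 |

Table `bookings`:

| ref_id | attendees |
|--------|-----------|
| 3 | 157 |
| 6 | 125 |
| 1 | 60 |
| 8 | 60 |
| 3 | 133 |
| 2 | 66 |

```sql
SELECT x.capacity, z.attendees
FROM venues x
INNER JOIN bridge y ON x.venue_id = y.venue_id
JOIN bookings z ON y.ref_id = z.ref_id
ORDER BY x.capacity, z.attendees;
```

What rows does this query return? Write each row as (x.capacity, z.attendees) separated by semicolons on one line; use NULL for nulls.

(100, 60); (120, 125)

Step 1 — x INNER JOIN y on venue_id → 3 row(s).
Then INNER JOIN `bookings z` on ref_id: keep only rows whose y.ref_id appears in z.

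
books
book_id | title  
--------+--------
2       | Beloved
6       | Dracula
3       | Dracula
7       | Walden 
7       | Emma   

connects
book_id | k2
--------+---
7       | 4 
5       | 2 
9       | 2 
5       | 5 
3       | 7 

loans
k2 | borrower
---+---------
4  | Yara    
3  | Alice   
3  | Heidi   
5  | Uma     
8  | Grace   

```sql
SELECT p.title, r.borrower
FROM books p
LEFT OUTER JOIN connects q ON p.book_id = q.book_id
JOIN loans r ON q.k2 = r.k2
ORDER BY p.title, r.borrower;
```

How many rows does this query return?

2

Evaluate left to right. First `books p LEFT JOIN connects q` on book_id: 5 row(s).
Then INNER JOIN `loans r` on k2: keep only rows whose q.k2 appears in r.
Result: 2 row(s).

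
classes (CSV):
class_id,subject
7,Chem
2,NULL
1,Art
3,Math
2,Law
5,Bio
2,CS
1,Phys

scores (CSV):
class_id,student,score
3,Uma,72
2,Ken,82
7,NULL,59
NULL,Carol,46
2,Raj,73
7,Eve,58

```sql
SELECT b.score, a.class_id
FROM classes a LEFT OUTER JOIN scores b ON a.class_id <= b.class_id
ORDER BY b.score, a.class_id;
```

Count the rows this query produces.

32

LEFT JOIN keeps every row from `classes`; unmatched rows get NULL for `scores`'s columns.
Matching on a.class_id <= b.class_id. A NULL in a compared column never satisfies the condition.
Matched pairs: 32; unmatched a rows kept: 0.
Total: 32 rows.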